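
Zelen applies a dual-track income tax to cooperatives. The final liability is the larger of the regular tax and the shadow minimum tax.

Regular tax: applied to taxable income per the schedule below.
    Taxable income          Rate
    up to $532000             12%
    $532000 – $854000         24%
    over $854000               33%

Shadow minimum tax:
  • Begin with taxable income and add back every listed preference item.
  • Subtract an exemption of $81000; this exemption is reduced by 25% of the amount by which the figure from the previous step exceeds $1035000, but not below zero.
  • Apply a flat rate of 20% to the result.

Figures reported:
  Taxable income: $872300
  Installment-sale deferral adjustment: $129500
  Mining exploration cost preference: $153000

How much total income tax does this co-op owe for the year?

Regular tax:
  $532000 × 12% = $63840
  $322000 × 24% = $77280
  $18300 × 33% = $6039
  → $147159

Shadow minimum tax:
  Adjusted income: $872300 + $129500 + $153000 = $1154800
  Exemption: $81000 − 25% × ($1154800 − $1035000) = $81000 − $29950 = $51050
  Base: $1154800 − $51050 = $1103750
  $1103750 × 20% = $220750

$220750 > $147159, so the shadow minimum tax is the binding amount.

$220750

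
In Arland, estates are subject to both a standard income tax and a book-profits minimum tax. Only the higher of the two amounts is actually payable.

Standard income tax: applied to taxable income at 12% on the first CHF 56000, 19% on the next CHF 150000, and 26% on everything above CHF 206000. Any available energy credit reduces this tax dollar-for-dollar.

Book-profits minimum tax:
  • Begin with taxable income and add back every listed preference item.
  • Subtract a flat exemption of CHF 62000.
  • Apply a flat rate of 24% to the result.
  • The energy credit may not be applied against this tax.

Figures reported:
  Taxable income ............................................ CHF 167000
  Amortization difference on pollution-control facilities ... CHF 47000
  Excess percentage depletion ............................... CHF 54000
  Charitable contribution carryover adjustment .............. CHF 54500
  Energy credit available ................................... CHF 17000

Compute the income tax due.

Standard income tax:
  CHF 56000 × 12% = CHF 6720
  CHF 111000 × 19% = CHF 21090
  → CHF 27810
  Less energy credit CHF 17000 → CHF 10810

Book-profits minimum tax:
  Adjusted income: CHF 167000 + CHF 47000 + CHF 54000 + CHF 54500 = CHF 322500
  Less exemption CHF 62000 → base CHF 260500
  CHF 260500 × 24% = CHF 62520

CHF 62520 > CHF 10810, so the book-profits minimum tax is the binding amount.

CHF 62520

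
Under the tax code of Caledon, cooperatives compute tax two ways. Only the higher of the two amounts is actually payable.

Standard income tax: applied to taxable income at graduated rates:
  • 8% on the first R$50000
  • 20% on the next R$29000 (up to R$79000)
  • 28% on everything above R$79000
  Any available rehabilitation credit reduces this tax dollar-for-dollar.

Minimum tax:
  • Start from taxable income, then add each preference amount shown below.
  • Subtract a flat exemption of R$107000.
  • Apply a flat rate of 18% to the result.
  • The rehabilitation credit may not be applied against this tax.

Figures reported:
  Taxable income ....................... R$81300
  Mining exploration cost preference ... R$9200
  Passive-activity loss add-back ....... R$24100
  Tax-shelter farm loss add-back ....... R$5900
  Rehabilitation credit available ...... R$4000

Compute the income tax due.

R$6444

Standard income tax:
  R$50000 × 8% = R$4000
  R$29000 × 20% = R$5800
  R$2300 × 28% = R$644
  → R$10444
  Less rehabilitation credit R$4000 → R$6444

Minimum tax:
  Adjusted income: R$81300 + R$9200 + R$24100 + R$5900 = R$120500
  Less exemption R$107000 → base R$13500
  R$13500 × 18% = R$2430

R$6444 > R$2430, so the standard income tax governs.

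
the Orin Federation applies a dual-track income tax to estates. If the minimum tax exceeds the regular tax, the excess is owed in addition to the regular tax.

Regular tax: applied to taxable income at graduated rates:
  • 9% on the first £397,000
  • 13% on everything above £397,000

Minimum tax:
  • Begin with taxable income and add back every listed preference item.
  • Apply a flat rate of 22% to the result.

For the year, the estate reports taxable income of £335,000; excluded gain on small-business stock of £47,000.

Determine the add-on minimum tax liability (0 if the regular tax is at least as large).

Regular tax:
  £335,000 × 9% = £30,150

Minimum tax:
  Adjusted income: £335,000 + £47,000 = £382,000
  £382,000 × 22% = £84,040

Excess of minimum tax over regular tax: £84,040 − £30,150 = £53,890.

£53,890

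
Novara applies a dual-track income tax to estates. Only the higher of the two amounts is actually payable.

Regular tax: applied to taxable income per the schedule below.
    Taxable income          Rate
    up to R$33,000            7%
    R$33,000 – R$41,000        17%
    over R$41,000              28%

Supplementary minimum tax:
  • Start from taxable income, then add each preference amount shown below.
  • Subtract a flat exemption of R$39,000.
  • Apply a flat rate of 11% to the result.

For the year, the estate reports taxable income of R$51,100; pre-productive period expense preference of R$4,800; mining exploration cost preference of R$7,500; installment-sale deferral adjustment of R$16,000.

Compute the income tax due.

Regular tax:
  R$33,000 × 7% = R$2,310
  R$8,000 × 17% = R$1,360
  R$10,100 × 28% = R$2,828
  → R$6,498

Supplementary minimum tax:
  Adjusted income: R$51,100 + R$4,800 + R$7,500 + R$16,000 = R$79,400
  Less exemption R$39,000 → base R$40,400
  R$40,400 × 11% = R$4,444

R$6,498 > R$4,444, so the regular tax governs.

R$6,498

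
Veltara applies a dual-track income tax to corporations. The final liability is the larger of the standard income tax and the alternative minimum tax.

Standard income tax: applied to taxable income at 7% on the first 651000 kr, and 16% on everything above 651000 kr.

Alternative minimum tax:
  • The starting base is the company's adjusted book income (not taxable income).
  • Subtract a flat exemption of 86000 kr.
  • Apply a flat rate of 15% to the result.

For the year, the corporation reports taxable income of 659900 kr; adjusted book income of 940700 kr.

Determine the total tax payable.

Standard income tax:
  651000 kr × 7% = 45570 kr
  8900 kr × 16% = 1424 kr
  → 46994 kr

Alternative minimum tax:
  Base (adjusted book income): 940700 kr
  Less exemption 86000 kr → base 854700 kr
  854700 kr × 15% = 128205 kr

128205 kr > 46994 kr, so the alternative minimum tax is the binding amount.

128205 kr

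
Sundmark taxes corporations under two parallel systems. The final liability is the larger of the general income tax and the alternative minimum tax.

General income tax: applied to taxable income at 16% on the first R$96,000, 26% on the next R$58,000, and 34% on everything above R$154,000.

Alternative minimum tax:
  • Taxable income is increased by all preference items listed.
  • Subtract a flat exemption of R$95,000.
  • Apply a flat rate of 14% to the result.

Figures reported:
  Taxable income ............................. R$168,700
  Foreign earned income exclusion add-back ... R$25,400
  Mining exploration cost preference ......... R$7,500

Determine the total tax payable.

R$35,438

General income tax:
  R$96,000 × 16% = R$15,360
  R$58,000 × 26% = R$15,080
  R$14,700 × 34% = R$4,998
  → R$35,438

Alternative minimum tax:
  Adjusted income: R$168,700 + R$25,400 + R$7,500 = R$201,600
  Less exemption R$95,000 → base R$106,600
  R$106,600 × 14% = R$14,924

R$35,438 > R$14,924, so the general income tax governs.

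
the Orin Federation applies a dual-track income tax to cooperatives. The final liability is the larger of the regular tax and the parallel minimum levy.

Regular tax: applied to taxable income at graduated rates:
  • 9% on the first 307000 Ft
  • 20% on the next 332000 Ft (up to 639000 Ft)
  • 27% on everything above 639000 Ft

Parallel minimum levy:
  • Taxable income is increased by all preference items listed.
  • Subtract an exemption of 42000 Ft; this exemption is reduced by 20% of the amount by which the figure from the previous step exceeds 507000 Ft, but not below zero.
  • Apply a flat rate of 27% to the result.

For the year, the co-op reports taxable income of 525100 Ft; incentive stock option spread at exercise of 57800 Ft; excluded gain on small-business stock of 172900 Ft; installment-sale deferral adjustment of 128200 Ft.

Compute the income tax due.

Regular tax:
  307000 Ft × 9% = 27630 Ft
  218100 Ft × 20% = 43620 Ft
  → 71250 Ft

Parallel minimum levy:
  Adjusted income: 525100 Ft + 57800 Ft + 172900 Ft + 128200 Ft = 884000 Ft
  Exemption: 20% × (884000 Ft − 507000 Ft) = 75400 Ft ≥ 42000 Ft, so the exemption is fully phased out
  Base: 884000 Ft − 0 Ft = 884000 Ft
  884000 Ft × 27% = 238680 Ft

238680 Ft > 71250 Ft, so the parallel minimum levy is the binding amount.

238680 Ft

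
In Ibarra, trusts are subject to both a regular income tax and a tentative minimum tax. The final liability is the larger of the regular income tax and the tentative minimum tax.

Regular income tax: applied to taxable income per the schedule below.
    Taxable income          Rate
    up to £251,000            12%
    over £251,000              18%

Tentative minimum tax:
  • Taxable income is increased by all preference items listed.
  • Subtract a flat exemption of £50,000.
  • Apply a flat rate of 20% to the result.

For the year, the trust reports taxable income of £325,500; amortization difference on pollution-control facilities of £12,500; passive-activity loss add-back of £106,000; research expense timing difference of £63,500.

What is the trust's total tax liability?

£91,500

Tentative minimum tax:
  Adjusted income: £325,500 + £12,500 + £106,000 + £63,500 = £507,500
  Less exemption £50,000 → base £457,500
  £457,500 × 20% = £91,500

Regular income tax:
  £251,000 × 12% = £30,120
  £74,500 × 18% = £13,410
  → £43,530

£91,500 > £43,530, so the tentative minimum tax is the binding amount.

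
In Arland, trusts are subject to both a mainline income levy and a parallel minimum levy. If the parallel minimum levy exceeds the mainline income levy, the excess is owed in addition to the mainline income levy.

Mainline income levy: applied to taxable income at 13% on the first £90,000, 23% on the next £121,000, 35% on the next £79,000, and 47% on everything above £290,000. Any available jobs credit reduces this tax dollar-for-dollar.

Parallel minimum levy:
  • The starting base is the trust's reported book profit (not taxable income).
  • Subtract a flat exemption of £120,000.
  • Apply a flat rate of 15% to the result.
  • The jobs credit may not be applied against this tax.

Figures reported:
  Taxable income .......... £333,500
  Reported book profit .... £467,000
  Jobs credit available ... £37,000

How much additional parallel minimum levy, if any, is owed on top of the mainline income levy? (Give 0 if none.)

£1,425

Parallel minimum levy:
  Base (reported book profit): £467,000
  Less exemption £120,000 → base £347,000
  £347,000 × 15% = £52,050

Mainline income levy:
  £90,000 × 13% = £11,700
  £121,000 × 23% = £27,830
  £79,000 × 35% = £27,650
  £43,500 × 47% = £20,445
  → £87,625
  Less jobs credit £37,000 → £50,625

Excess of parallel minimum levy over mainline income levy: £52,050 − £50,625 = £1,425.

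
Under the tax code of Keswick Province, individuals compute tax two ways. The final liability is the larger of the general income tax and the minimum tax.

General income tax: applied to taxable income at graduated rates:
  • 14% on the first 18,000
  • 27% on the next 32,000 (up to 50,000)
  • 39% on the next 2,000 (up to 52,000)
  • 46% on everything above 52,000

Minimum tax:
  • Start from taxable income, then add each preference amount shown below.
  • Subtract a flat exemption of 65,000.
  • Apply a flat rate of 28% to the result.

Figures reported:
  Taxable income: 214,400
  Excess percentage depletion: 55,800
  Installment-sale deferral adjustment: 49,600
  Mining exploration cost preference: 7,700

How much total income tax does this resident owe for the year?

General income tax:
  18,000 × 14% = 2,520
  32,000 × 27% = 8,640
  2,000 × 39% = 780
  162,400 × 46% = 74,704
  → 86,644

Minimum tax:
  Adjusted income: 214,400 + 55,800 + 49,600 + 7,700 = 327,500
  Less exemption 65,000 → base 262,500
  262,500 × 28% = 73,500

86,644 > 73,500, so the general income tax governs.

86,644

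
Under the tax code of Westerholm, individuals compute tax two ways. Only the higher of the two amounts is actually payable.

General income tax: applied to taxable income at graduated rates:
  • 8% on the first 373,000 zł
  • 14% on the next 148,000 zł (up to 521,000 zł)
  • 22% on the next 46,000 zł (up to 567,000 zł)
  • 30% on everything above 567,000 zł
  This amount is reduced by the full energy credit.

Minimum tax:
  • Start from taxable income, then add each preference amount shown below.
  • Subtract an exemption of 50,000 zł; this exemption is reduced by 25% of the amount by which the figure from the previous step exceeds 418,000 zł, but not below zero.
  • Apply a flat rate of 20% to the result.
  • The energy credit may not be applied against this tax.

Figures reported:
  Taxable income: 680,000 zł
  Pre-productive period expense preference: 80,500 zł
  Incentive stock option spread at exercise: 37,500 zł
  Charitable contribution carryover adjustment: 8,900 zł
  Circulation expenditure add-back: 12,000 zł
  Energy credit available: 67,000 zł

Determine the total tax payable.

163,780 zł

General income tax:
  373,000 zł × 8% = 29,840 zł
  148,000 zł × 14% = 20,720 zł
  46,000 zł × 22% = 10,120 zł
  113,000 zł × 30% = 33,900 zł
  → 94,580 zł
  Less energy credit 67,000 zł → 27,580 zł

Minimum tax:
  Adjusted income: 680,000 zł + 80,500 zł + 37,500 zł + 8,900 zł + 12,000 zł = 818,900 zł
  Exemption: 25% × (818,900 zł − 418,000 zł) = 100,225 zł ≥ 50,000 zł, so the exemption is fully phased out
  Base: 818,900 zł − 0 zł = 818,900 zł
  818,900 zł × 20% = 163,780 zł

163,780 zł > 27,580 zł, so the minimum tax is the binding amount.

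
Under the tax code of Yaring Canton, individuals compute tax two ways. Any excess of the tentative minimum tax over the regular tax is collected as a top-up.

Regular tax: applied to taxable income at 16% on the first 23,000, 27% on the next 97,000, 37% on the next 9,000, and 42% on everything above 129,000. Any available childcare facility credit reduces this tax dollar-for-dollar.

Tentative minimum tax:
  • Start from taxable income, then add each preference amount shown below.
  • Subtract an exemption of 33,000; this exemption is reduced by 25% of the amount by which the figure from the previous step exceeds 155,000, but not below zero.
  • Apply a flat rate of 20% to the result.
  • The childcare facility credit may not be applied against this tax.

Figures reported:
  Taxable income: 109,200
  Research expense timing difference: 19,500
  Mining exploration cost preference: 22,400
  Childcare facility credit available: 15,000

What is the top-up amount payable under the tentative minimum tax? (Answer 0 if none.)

Tentative minimum tax:
  Adjusted income: 109,200 + 19,500 + 22,400 = 151,100
  Exemption: 151,100 ≤ 155,000, so full 33,000 applies
  Base: 151,100 − 33,000 = 118,100
  118,100 × 20% = 23,620

Regular tax:
  23,000 × 16% = 3,680
  86,200 × 27% = 23,274
  → 26,954
  Less childcare facility credit 15,000 → 11,954

Excess of tentative minimum tax over regular tax: 23,620 − 11,954 = 11,666.

11,666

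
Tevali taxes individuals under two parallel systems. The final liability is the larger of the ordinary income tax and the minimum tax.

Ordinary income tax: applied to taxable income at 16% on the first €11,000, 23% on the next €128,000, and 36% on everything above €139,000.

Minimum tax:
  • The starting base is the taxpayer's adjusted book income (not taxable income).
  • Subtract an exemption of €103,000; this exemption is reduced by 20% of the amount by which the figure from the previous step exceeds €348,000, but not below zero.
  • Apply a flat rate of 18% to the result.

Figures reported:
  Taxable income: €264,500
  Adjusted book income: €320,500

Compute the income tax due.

Minimum tax:
  Base (adjusted book income): €320,500
  Exemption: €320,500 ≤ €348,000, so full €103,000 applies
  Base: €320,500 − €103,000 = €217,500
  €217,500 × 18% = €39,150

Ordinary income tax:
  €11,000 × 16% = €1,760
  €128,000 × 23% = €29,440
  €125,500 × 36% = €45,180
  → €76,380

€76,380 > €39,150, so the ordinary income tax governs.

€76,380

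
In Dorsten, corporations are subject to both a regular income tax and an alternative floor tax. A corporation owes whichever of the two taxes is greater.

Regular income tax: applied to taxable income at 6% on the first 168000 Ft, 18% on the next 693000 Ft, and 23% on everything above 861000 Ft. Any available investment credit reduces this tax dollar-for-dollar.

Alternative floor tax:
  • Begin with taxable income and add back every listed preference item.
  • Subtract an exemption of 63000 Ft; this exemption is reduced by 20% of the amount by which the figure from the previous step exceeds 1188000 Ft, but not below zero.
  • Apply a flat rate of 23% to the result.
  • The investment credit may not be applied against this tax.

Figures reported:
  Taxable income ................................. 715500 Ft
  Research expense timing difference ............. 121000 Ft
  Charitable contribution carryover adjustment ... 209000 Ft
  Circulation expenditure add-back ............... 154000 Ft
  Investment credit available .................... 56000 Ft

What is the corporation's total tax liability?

261924 Ft

Regular income tax:
  168000 Ft × 6% = 10080 Ft
  547500 Ft × 18% = 98550 Ft
  → 108630 Ft
  Less investment credit 56000 Ft → 52630 Ft

Alternative floor tax:
  Adjusted income: 715500 Ft + 121000 Ft + 209000 Ft + 154000 Ft = 1199500 Ft
  Exemption: 63000 Ft − 20% × (1199500 Ft − 1188000 Ft) = 63000 Ft − 2300 Ft = 60700 Ft
  Base: 1199500 Ft − 60700 Ft = 1138800 Ft
  1138800 Ft × 23% = 261924 Ft

261924 Ft > 52630 Ft, so the alternative floor tax is the binding amount.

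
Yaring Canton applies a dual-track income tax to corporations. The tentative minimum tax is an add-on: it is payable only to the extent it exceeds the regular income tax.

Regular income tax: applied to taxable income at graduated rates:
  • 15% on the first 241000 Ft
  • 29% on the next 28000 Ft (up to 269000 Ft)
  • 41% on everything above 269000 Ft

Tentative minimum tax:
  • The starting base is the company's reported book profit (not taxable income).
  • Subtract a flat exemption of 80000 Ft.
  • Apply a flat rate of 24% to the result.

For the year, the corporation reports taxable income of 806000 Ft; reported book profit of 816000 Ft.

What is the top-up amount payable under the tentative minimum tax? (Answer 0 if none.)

Tentative minimum tax:
  Base (reported book profit): 816000 Ft
  Less exemption 80000 Ft → base 736000 Ft
  736000 Ft × 24% = 176640 Ft

Regular income tax:
  241000 Ft × 15% = 36150 Ft
  28000 Ft × 29% = 8120 Ft
  537000 Ft × 41% = 220170 Ft
  → 264440 Ft

176640 Ft ≤ 264440 Ft, so no add-on is due.

0 Ft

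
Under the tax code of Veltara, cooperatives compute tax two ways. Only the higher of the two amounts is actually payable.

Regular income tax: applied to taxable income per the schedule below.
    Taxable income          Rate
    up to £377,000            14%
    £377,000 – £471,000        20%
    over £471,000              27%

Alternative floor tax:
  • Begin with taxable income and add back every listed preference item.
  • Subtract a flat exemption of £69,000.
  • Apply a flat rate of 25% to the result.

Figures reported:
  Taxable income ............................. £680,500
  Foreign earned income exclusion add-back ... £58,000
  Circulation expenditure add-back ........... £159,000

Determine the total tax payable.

£207,125

Regular income tax:
  £377,000 × 14% = £52,780
  £94,000 × 20% = £18,800
  £209,500 × 27% = £56,565
  → £128,145

Alternative floor tax:
  Adjusted income: £680,500 + £58,000 + £159,000 = £897,500
  Less exemption £69,000 → base £828,500
  £828,500 × 25% = £207,125

£207,125 > £128,145, so the alternative floor tax is the binding amount.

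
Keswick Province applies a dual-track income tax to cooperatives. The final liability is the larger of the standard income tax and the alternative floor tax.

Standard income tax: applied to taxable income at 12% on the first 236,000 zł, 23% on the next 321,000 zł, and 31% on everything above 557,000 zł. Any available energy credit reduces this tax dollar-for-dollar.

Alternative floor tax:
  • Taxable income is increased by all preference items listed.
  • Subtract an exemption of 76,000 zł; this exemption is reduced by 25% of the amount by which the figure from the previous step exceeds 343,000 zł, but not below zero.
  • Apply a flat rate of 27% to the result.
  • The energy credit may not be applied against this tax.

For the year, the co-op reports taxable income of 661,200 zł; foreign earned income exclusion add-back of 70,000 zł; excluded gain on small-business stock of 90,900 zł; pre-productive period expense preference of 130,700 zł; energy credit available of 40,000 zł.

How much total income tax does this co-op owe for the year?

257,256 zł

Standard income tax:
  236,000 zł × 12% = 28,320 zł
  321,000 zł × 23% = 73,830 zł
  104,200 zł × 31% = 32,302 zł
  → 134,452 zł
  Less energy credit 40,000 zł → 94,452 zł

Alternative floor tax:
  Adjusted income: 661,200 zł + 70,000 zł + 90,900 zł + 130,700 zł = 952,800 zł
  Exemption: 25% × (952,800 zł − 343,000 zł) = 152,450 zł ≥ 76,000 zł, so the exemption is fully phased out
  Base: 952,800 zł − 0 zł = 952,800 zł
  952,800 zł × 27% = 257,256 zł

257,256 zł > 94,452 zł, so the alternative floor tax is the binding amount.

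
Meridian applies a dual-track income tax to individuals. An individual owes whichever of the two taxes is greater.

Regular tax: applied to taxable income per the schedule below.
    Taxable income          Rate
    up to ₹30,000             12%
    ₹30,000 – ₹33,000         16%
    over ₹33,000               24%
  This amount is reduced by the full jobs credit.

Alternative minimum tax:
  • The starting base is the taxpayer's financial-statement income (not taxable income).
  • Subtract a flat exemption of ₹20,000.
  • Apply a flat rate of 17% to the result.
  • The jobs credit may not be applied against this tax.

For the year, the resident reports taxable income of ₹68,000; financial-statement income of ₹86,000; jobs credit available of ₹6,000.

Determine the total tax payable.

Regular tax:
  ₹30,000 × 12% = ₹3,600
  ₹3,000 × 16% = ₹480
  ₹35,000 × 24% = ₹8,400
  → ₹12,480
  Less jobs credit ₹6,000 → ₹6,480

Alternative minimum tax:
  Base (financial-statement income): ₹86,000
  Less exemption ₹20,000 → base ₹66,000
  ₹66,000 × 17% = ₹11,220

₹11,220 > ₹6,480, so the alternative minimum tax is the binding amount.

₹11,220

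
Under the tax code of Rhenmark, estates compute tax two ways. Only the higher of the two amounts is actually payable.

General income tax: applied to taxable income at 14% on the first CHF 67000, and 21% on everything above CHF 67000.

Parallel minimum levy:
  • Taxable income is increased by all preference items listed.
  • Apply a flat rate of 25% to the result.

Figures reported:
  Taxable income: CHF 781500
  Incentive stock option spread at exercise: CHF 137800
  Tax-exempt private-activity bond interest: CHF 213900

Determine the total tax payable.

Parallel minimum levy:
  Adjusted income: CHF 781500 + CHF 137800 + CHF 213900 = CHF 1133200
  CHF 1133200 × 25% = CHF 283300

General income tax:
  CHF 67000 × 14% = CHF 9380
  CHF 714500 × 21% = CHF 150045
  → CHF 159425

CHF 283300 > CHF 159425, so the parallel minimum levy is the binding amount.

CHF 283300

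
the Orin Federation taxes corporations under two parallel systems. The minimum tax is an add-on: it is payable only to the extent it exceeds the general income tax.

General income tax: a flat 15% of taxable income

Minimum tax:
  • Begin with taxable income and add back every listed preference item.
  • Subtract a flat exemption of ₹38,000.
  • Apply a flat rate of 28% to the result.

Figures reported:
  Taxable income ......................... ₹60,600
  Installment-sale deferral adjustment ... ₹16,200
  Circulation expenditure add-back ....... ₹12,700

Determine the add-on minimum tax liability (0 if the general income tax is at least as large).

₹5,330

General income tax:
  ₹60,600 × 15% = ₹9,090

Minimum tax:
  Adjusted income: ₹60,600 + ₹16,200 + ₹12,700 = ₹89,500
  Less exemption ₹38,000 → base ₹51,500
  ₹51,500 × 28% = ₹14,420

Excess of minimum tax over general income tax: ₹14,420 − ₹9,090 = ₹5,330.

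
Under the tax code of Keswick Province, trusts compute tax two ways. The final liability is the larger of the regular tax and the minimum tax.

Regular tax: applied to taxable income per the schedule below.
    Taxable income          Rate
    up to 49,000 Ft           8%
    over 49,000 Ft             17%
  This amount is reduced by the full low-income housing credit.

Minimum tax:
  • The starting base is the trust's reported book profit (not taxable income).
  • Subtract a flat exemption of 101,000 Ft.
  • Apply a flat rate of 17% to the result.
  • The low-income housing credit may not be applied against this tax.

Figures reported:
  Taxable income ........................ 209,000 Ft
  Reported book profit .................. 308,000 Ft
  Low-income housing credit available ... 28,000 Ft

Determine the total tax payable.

35,190 Ft

Minimum tax:
  Base (reported book profit): 308,000 Ft
  Less exemption 101,000 Ft → base 207,000 Ft
  207,000 Ft × 17% = 35,190 Ft

Regular tax:
  49,000 Ft × 8% = 3,920 Ft
  160,000 Ft × 17% = 27,200 Ft
  → 31,120 Ft
  Less low-income housing credit 28,000 Ft → 3,120 Ft

35,190 Ft > 3,120 Ft, so the minimum tax is the binding amount.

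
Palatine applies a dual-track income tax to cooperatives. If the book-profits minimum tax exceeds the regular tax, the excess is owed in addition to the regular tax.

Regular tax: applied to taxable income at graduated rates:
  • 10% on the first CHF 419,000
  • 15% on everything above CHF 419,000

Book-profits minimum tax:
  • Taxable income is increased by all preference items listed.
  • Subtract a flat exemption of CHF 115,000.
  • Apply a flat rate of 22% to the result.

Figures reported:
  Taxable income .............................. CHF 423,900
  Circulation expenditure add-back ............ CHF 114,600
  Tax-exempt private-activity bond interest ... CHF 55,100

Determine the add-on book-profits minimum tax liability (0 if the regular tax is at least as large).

Regular tax:
  CHF 419,000 × 10% = CHF 41,900
  CHF 4,900 × 15% = CHF 735
  → CHF 42,635

Book-profits minimum tax:
  Adjusted income: CHF 423,900 + CHF 114,600 + CHF 55,100 = CHF 593,600
  Less exemption CHF 115,000 → base CHF 478,600
  CHF 478,600 × 22% = CHF 105,292

Excess of book-profits minimum tax over regular tax: CHF 105,292 − CHF 42,635 = CHF 62,657.

CHF 62,657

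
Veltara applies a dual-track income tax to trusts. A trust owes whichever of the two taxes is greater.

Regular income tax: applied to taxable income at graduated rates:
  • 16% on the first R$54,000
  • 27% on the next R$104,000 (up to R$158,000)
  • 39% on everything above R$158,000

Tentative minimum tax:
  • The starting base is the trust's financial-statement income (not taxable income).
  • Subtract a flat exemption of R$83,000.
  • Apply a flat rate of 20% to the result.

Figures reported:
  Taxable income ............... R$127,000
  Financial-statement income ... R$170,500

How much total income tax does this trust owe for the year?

Tentative minimum tax:
  Base (financial-statement income): R$170,500
  Less exemption R$83,000 → base R$87,500
  R$87,500 × 20% = R$17,500

Regular income tax:
  R$54,000 × 16% = R$8,640
  R$73,000 × 27% = R$19,710
  → R$28,350

R$28,350 > R$17,500, so the regular income tax governs.

R$28,350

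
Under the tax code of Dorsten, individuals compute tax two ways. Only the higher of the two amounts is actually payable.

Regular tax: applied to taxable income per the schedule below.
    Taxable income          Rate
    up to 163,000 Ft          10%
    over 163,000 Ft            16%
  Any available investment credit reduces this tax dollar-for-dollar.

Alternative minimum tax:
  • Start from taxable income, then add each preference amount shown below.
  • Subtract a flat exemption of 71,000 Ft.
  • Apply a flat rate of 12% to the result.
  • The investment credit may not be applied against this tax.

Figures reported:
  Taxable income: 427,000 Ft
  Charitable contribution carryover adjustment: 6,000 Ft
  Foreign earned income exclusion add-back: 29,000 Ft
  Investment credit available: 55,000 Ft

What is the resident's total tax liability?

46,920 Ft

Alternative minimum tax:
  Adjusted income: 427,000 Ft + 6,000 Ft + 29,000 Ft = 462,000 Ft
  Less exemption 71,000 Ft → base 391,000 Ft
  391,000 Ft × 12% = 46,920 Ft

Regular tax:
  163,000 Ft × 10% = 16,300 Ft
  264,000 Ft × 16% = 42,240 Ft
  → 58,540 Ft
  Less investment credit 55,000 Ft → 3,540 Ft

46,920 Ft > 3,540 Ft, so the alternative minimum tax is the binding amount.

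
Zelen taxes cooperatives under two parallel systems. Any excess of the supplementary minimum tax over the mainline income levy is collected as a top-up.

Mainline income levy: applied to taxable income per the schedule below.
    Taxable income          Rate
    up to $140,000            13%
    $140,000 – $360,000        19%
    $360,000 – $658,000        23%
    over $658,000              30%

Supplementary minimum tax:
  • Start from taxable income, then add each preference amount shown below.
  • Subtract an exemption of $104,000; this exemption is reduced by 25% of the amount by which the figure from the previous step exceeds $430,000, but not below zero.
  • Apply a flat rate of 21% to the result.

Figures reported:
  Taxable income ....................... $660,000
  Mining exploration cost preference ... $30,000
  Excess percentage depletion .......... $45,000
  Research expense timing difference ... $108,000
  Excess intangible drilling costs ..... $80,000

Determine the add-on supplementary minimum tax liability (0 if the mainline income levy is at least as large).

$64,690

Mainline income levy:
  $140,000 × 13% = $18,200
  $220,000 × 19% = $41,800
  $298,000 × 23% = $68,540
  $2,000 × 30% = $600
  → $129,140

Supplementary minimum tax:
  Adjusted income: $660,000 + $30,000 + $45,000 + $108,000 + $80,000 = $923,000
  Exemption: 25% × ($923,000 − $430,000) = $123,250 ≥ $104,000, so the exemption is fully phased out
  Base: $923,000 − $0 = $923,000
  $923,000 × 21% = $193,830

Excess of supplementary minimum tax over mainline income levy: $193,830 − $129,140 = $64,690.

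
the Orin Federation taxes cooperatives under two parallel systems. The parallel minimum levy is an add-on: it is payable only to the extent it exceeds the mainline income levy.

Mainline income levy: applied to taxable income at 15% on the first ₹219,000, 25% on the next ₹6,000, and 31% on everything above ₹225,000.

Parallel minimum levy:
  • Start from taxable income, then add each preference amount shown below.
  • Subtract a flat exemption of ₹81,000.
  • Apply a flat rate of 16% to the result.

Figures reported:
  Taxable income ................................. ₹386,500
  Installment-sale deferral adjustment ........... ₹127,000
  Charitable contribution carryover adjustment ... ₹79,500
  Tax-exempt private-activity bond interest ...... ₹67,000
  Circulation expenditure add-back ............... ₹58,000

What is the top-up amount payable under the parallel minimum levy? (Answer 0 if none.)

Mainline income levy:
  ₹219,000 × 15% = ₹32,850
  ₹6,000 × 25% = ₹1,500
  ₹161,500 × 31% = ₹50,065
  → ₹84,415

Parallel minimum levy:
  Adjusted income: ₹386,500 + ₹127,000 + ₹79,500 + ₹67,000 + ₹58,000 = ₹718,000
  Less exemption ₹81,000 → base ₹637,000
  ₹637,000 × 16% = ₹101,920

Excess of parallel minimum levy over mainline income levy: ₹101,920 − ₹84,415 = ₹17,505.

₹17,505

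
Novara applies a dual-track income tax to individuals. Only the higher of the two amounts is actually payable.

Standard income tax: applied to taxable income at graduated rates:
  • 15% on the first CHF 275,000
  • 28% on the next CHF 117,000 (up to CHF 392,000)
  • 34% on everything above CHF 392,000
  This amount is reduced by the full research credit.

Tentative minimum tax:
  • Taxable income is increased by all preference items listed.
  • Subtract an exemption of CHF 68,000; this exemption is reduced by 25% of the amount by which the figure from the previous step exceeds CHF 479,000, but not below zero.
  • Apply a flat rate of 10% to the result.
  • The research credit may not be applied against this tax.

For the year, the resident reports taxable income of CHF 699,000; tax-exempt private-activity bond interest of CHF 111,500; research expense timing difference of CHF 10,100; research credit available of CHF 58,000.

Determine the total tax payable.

Tentative minimum tax:
  Adjusted income: CHF 699,000 + CHF 111,500 + CHF 10,100 = CHF 820,600
  Exemption: 25% × (CHF 820,600 − CHF 479,000) = CHF 85,400 ≥ CHF 68,000, so the exemption is fully phased out
  Base: CHF 820,600 − CHF 0 = CHF 820,600
  CHF 820,600 × 10% = CHF 82,060

Standard income tax:
  CHF 275,000 × 15% = CHF 41,250
  CHF 117,000 × 28% = CHF 32,760
  CHF 307,000 × 34% = CHF 104,380
  → CHF 178,390
  Less research credit CHF 58,000 → CHF 120,390

CHF 120,390 > CHF 82,060, so the standard income tax governs.

CHF 120,390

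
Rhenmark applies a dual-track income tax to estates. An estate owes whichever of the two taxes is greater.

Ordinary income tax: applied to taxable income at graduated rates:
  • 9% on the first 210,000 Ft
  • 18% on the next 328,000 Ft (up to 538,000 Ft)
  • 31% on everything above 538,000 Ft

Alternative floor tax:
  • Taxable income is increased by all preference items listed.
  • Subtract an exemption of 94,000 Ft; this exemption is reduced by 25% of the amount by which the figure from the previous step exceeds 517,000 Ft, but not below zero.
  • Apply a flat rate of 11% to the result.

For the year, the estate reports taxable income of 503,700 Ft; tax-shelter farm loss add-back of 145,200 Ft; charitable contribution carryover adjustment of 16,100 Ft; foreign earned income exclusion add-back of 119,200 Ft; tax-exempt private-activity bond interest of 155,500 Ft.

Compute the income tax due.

Ordinary income tax:
  210,000 Ft × 9% = 18,900 Ft
  293,700 Ft × 18% = 52,866 Ft
  → 71,766 Ft

Alternative floor tax:
  Adjusted income: 503,700 Ft + 145,200 Ft + 16,100 Ft + 119,200 Ft + 155,500 Ft = 939,700 Ft
  Exemption: 25% × (939,700 Ft − 517,000 Ft) = 105,675 Ft ≥ 94,000 Ft, so the exemption is fully phased out
  Base: 939,700 Ft − 0 Ft = 939,700 Ft
  939,700 Ft × 11% = 103,367 Ft

103,367 Ft > 71,766 Ft, so the alternative floor tax is the binding amount.

103,367 Ft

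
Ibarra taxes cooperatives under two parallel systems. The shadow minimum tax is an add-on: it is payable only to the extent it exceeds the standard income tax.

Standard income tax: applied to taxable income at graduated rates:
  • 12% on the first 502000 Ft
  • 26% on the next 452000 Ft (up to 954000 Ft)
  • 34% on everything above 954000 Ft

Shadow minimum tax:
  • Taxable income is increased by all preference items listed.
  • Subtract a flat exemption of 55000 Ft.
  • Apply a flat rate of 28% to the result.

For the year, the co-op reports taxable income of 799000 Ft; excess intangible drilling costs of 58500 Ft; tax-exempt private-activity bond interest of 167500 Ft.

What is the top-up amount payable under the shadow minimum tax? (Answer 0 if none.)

134140 Ft

Shadow minimum tax:
  Adjusted income: 799000 Ft + 58500 Ft + 167500 Ft = 1025000 Ft
  Less exemption 55000 Ft → base 970000 Ft
  970000 Ft × 28% = 271600 Ft

Standard income tax:
  502000 Ft × 12% = 60240 Ft
  297000 Ft × 26% = 77220 Ft
  → 137460 Ft

Excess of shadow minimum tax over standard income tax: 271600 Ft − 137460 Ft = 134140 Ft.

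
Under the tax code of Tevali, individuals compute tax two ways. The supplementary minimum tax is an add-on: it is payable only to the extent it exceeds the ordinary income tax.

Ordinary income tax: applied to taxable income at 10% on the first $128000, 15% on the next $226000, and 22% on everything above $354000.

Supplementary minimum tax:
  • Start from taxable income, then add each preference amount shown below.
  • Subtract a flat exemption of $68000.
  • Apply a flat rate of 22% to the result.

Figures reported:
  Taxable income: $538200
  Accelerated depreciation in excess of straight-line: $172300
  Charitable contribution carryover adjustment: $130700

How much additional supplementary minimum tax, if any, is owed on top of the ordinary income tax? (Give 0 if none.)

$82880

Ordinary income tax:
  $128000 × 10% = $12800
  $226000 × 15% = $33900
  $184200 × 22% = $40524
  → $87224

Supplementary minimum tax:
  Adjusted income: $538200 + $172300 + $130700 = $841200
  Less exemption $68000 → base $773200
  $773200 × 22% = $170104

Excess of supplementary minimum tax over ordinary income tax: $170104 − $87224 = $82880.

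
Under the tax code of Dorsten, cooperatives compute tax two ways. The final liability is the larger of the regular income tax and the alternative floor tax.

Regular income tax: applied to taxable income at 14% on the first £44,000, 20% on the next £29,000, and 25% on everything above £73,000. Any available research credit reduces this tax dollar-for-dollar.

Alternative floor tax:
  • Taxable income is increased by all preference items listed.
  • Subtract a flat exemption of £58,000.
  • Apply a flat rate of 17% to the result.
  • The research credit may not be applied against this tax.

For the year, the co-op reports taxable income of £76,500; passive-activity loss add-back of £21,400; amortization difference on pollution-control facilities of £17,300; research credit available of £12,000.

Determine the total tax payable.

£9,724

Alternative floor tax:
  Adjusted income: £76,500 + £21,400 + £17,300 = £115,200
  Less exemption £58,000 → base £57,200
  £57,200 × 17% = £9,724

Regular income tax:
  £44,000 × 14% = £6,160
  £29,000 × 20% = £5,800
  £3,500 × 25% = £875
  → £12,835
  Less research credit £12,000 → £835

£9,724 > £835, so the alternative floor tax is the binding amount.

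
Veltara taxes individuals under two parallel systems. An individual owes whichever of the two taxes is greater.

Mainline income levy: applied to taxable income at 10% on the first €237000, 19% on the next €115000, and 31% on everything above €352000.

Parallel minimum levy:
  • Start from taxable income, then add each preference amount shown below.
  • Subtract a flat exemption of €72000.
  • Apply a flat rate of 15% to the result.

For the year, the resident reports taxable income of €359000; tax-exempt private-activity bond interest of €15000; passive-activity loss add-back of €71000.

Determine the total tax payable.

€55950

Parallel minimum levy:
  Adjusted income: €359000 + €15000 + €71000 = €445000
  Less exemption €72000 → base €373000
  €373000 × 15% = €55950

Mainline income levy:
  €237000 × 10% = €23700
  €115000 × 19% = €21850
  €7000 × 31% = €2170
  → €47720

€55950 > €47720, so the parallel minimum levy is the binding amount.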